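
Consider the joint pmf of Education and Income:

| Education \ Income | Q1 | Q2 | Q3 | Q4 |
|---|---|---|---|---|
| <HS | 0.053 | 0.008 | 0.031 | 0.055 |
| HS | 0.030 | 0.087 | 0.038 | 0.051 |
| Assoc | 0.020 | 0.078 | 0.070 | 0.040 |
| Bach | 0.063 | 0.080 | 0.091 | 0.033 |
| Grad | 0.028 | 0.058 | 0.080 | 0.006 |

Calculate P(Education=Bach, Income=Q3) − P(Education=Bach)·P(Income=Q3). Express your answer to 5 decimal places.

P(Education=Bach) = 0.063 + 0.080 + 0.091 + 0.033 = 0.267.
P(Income=Q3) = 0.031 + 0.038 + 0.070 + 0.091 + 0.080 = 0.310.
P(Education=Bach, Income=Q3) − P(Education=Bach)P(Income=Q3) = 0.091 − 0.267×0.310 = 0.00823.

0.00823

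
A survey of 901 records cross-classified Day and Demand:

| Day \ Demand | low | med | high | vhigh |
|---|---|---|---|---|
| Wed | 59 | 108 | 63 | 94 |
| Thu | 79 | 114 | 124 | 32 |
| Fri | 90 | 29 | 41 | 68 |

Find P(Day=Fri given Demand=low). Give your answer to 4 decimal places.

0.3947

Total with Demand=low: 59 + 79 + 90 = 228.
P(Day=Fri | Demand=low) = 90/228 = 0.3947.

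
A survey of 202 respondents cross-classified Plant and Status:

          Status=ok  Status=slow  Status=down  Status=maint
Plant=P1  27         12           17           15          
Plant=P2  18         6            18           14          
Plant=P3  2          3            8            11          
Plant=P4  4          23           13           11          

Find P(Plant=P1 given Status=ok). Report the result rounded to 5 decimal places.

0.52941

Total with Status=ok: 27 + 18 + 2 + 4 = 51.
P(Plant=P1 | Status=ok) = 27/51 = 0.52941.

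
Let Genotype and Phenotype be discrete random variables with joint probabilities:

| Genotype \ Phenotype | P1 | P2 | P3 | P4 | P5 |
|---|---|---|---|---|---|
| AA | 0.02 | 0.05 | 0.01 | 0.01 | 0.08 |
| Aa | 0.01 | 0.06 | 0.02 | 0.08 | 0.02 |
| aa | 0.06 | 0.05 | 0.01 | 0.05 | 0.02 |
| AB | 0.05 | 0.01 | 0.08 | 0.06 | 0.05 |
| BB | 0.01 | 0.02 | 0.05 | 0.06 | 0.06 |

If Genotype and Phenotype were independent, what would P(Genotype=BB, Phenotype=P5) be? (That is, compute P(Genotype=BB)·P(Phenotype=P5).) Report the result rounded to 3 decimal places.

P(Genotype=BB) = 0.01 + 0.02 + 0.05 + 0.06 + 0.06 = 0.20.
P(Phenotype=P5) = 0.08 + 0.02 + 0.02 + 0.05 + 0.06 = 0.23.
Product: 0.20 × 0.23 = 0.046.

0.046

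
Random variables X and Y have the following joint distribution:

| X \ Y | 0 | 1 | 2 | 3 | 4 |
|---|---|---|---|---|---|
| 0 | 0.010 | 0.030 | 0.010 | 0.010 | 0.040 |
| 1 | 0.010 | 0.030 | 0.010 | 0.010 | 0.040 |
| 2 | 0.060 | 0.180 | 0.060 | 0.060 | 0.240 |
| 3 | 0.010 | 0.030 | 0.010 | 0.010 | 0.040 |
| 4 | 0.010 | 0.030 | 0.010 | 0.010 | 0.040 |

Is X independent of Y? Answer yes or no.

Every cell satisfies P(X,Y) = P(X)·P(Y). For instance P(X=2) = 0.600, P(Y=1) = 0.300, and 0.600×0.300 = 0.180 matches the joint entry. So X and Y are independent.

yes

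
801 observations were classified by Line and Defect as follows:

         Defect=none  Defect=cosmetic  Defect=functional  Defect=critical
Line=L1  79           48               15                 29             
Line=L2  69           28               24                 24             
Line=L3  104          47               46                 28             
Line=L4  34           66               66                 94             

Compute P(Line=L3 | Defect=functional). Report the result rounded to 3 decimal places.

Total with Defect=functional: 15 + 24 + 46 + 66 = 151.
P(Line=L3 | Defect=functional) = 46/151 = 0.305.

0.305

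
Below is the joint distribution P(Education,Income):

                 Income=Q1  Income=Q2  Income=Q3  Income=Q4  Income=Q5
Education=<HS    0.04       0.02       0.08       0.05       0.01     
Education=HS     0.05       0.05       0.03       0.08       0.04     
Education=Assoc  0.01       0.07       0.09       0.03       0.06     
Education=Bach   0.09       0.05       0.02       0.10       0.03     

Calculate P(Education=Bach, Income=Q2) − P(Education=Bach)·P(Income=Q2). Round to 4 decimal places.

-0.0051

P(Education=Bach) = 0.09 + 0.05 + 0.02 + 0.10 + 0.03 = 0.29.
P(Income=Q2) = 0.02 + 0.05 + 0.07 + 0.05 = 0.19.
P(Education=Bach, Income=Q2) − P(Education=Bach)P(Income=Q2) = 0.05 − 0.29×0.19 = -0.0051.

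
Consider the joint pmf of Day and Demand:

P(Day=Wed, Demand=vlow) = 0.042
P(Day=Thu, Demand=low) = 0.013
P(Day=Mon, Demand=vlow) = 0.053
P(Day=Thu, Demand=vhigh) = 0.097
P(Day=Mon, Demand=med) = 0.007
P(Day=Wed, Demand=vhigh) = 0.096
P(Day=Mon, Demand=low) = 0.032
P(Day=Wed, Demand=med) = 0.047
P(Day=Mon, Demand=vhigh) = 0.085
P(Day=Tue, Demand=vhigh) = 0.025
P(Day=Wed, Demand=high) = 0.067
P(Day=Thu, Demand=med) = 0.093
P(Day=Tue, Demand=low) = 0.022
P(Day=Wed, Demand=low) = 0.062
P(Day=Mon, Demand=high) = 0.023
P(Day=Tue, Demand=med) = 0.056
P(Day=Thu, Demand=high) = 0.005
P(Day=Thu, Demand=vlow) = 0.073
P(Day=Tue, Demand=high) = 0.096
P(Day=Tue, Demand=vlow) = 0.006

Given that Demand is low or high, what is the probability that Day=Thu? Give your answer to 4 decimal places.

0.0563

P(Demand=low) = 0.032 + 0.022 + 0.062 + 0.013 = 0.129.
P(Demand=high) = 0.023 + 0.096 + 0.067 + 0.005 = 0.191.
P(Demand ∈ {low, high}) = 0.129 + 0.191 = 0.320; P(Day=Thu, Demand ∈ {low, high}) = 0.013 + 0.005 = 0.018.
P(Day=Thu | Demand ∈ {low, high}) = 0.018/0.320 = 0.0563.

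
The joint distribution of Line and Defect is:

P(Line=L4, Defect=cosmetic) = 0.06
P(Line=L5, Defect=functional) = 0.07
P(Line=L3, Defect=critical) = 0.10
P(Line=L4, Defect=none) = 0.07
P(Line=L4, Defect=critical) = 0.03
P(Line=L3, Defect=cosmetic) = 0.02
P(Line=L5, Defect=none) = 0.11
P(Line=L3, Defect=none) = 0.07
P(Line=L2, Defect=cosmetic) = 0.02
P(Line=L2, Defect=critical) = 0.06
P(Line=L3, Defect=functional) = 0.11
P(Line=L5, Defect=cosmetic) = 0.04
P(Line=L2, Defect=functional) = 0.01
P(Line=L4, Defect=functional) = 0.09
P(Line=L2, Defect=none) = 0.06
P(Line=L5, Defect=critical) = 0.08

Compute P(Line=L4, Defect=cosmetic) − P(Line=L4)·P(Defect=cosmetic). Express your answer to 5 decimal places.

0.02500

P(Line=L4) = 0.07 + 0.06 + 0.09 + 0.03 = 0.25.
P(Defect=cosmetic) = 0.02 + 0.02 + 0.06 + 0.04 = 0.14.
P(Line=L4, Defect=cosmetic) − P(Line=L4)P(Defect=cosmetic) = 0.06 − 0.25×0.14 = 0.02500.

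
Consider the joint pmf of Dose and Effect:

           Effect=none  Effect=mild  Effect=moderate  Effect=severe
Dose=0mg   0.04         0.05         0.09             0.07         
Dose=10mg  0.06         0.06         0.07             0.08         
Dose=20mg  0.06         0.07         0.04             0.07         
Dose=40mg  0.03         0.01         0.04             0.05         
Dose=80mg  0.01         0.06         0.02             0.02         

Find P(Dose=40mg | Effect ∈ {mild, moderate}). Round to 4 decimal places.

0.0980

P(Effect=mild) = 0.05 + 0.06 + 0.07 + 0.01 + 0.06 = 0.25.
P(Effect=moderate) = 0.09 + 0.07 + 0.04 + 0.04 + 0.02 = 0.26.
P(Effect ∈ {mild, moderate}) = 0.25 + 0.26 = 0.51; P(Dose=40mg, Effect ∈ {mild, moderate}) = 0.01 + 0.04 = 0.05.
P(Dose=40mg | Effect ∈ {mild, moderate}) = 0.05/0.51 = 0.0980.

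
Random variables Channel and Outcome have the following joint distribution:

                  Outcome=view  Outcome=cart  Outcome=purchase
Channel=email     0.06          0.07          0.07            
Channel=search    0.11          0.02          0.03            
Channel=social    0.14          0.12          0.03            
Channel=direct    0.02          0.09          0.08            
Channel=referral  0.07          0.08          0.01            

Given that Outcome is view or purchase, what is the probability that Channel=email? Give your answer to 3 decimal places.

0.210

P(Outcome=view) = 0.06 + 0.11 + 0.14 + 0.02 + 0.07 = 0.40.
P(Outcome=purchase) = 0.07 + 0.03 + 0.03 + 0.08 + 0.01 = 0.22.
P(Outcome ∈ {view, purchase}) = 0.40 + 0.22 = 0.62; P(Channel=email, Outcome ∈ {view, purchase}) = 0.06 + 0.07 = 0.13.
P(Channel=email | Outcome ∈ {view, purchase}) = 0.13/0.62 = 0.210.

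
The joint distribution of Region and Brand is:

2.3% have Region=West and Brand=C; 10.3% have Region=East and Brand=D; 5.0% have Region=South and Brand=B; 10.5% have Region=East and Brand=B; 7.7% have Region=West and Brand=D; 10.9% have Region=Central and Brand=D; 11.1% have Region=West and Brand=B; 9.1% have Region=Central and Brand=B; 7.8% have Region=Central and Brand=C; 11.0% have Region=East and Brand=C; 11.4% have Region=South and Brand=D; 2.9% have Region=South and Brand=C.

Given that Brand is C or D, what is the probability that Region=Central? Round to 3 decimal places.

P(Brand=C) = 0.029 + 0.110 + 0.023 + 0.078 = 0.240.
P(Brand=D) = 0.114 + 0.103 + 0.077 + 0.109 = 0.403.
P(Brand ∈ {C, D}) = 0.240 + 0.403 = 0.643; P(Region=Central, Brand ∈ {C, D}) = 0.078 + 0.109 = 0.187.
P(Region=Central | Brand ∈ {C, D}) = 0.187/0.643 = 0.291.

0.291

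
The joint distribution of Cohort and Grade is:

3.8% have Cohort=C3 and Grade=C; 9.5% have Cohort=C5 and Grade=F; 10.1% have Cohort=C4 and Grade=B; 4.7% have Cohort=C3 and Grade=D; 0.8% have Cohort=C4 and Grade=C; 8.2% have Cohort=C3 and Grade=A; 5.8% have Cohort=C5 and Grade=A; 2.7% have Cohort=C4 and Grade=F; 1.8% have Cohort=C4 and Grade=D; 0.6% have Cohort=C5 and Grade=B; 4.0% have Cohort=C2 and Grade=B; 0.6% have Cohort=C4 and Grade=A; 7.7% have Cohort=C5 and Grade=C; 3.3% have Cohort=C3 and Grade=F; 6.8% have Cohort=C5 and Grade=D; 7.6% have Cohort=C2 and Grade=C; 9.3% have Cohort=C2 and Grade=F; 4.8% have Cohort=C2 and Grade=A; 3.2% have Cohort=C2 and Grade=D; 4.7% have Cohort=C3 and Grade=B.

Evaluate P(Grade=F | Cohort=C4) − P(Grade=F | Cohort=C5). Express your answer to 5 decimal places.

P(Cohort=C4) = 0.006 + 0.101 + 0.008 + 0.018 + 0.027 = 0.160; P(Grade=F | Cohort=C4) = 0.027/0.160 = 0.168750.
P(Cohort=C5) = 0.058 + 0.006 + 0.077 + 0.068 + 0.095 = 0.304; P(Grade=F | Cohort=C5) = 0.095/0.304 = 0.312500.
Difference = -0.14375.

-0.14375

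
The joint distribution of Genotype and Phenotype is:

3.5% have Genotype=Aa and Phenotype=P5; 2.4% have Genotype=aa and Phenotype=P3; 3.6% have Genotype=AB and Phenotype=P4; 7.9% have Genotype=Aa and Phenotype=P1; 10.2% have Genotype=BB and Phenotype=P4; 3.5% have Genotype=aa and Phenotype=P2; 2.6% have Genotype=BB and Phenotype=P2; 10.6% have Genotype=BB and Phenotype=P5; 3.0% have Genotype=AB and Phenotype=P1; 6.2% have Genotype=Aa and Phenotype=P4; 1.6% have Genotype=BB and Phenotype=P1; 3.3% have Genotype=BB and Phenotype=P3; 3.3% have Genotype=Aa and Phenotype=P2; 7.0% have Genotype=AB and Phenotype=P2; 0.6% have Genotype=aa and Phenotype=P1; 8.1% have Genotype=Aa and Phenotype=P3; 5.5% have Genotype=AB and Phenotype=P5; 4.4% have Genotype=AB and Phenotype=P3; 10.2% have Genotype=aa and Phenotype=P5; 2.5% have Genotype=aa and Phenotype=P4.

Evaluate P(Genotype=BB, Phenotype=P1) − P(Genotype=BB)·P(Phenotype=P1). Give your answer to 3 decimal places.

P(Genotype=BB) = 0.016 + 0.026 + 0.033 + 0.102 + 0.106 = 0.283.
P(Phenotype=P1) = 0.079 + 0.006 + 0.030 + 0.016 = 0.131.
P(Genotype=BB, Phenotype=P1) − P(Genotype=BB)P(Phenotype=P1) = 0.016 − 0.283×0.131 = -0.021.

-0.021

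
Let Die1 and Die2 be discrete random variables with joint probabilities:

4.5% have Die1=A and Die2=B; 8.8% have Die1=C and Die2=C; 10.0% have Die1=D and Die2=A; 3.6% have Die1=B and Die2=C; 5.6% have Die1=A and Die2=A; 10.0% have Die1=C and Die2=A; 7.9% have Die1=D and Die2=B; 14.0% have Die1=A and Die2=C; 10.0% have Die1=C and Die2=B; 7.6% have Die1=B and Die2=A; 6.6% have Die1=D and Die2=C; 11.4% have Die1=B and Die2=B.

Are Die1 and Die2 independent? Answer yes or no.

P(Die1=A) = 0.241 and P(Die2=C) = 0.330, so their product is 0.07953, but P(Die1=A, Die2=C) = 0.140. Since these differ, Die1 and Die2 are not independent.

no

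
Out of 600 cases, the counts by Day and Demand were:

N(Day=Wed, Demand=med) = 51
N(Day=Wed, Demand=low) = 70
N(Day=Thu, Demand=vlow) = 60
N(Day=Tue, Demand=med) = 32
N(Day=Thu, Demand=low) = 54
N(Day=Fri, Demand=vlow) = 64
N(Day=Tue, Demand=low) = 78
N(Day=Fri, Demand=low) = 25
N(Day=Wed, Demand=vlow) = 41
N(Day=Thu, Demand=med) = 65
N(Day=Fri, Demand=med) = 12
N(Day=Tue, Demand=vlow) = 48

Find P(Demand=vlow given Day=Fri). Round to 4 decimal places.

Total with Day=Fri: 64 + 25 + 12 = 101.
P(Demand=vlow | Day=Fri) = 64/101 = 0.6337.

0.6337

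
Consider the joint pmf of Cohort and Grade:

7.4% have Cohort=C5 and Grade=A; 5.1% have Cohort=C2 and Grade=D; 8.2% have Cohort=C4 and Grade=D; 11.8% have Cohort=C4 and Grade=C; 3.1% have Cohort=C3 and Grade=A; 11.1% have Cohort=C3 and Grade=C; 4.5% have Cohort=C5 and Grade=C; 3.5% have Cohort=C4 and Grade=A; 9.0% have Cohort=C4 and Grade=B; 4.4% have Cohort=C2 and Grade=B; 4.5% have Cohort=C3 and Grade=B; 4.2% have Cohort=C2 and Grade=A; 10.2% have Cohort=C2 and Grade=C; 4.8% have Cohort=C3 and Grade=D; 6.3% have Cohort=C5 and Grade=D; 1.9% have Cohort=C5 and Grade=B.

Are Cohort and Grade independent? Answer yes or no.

P(Cohort=C5) = 0.201 and P(Grade=A) = 0.182, so their product is 0.03658, but P(Cohort=C5, Grade=A) = 0.074. Since these differ, Cohort and Grade are not independent.

no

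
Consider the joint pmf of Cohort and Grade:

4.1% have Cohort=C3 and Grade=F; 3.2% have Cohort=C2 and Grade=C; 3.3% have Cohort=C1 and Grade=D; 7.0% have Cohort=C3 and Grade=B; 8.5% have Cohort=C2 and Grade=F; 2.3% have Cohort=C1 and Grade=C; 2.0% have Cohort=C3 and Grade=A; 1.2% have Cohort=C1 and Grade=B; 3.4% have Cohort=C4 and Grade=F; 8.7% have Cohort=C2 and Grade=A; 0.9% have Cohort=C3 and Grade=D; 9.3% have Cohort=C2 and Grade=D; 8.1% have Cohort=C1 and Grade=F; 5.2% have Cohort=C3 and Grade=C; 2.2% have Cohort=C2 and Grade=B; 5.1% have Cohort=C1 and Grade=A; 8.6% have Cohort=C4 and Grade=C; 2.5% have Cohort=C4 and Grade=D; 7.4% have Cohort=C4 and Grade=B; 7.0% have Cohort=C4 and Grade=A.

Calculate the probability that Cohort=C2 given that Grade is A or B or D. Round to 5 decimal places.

P(Grade=A) = 0.051 + 0.087 + 0.020 + 0.070 = 0.228.
P(Grade=B) = 0.012 + 0.022 + 0.070 + 0.074 = 0.178.
P(Grade=D) = 0.033 + 0.093 + 0.009 + 0.025 = 0.160.
P(Grade ∈ {A, B, D}) = 0.228 + 0.178 + 0.160 = 0.566; P(Cohort=C2, Grade ∈ {A, B, D}) = 0.087 + 0.022 + 0.093 = 0.202.
P(Cohort=C2 | Grade ∈ {A, B, D}) = 0.202/0.566 = 0.35689.

0.35689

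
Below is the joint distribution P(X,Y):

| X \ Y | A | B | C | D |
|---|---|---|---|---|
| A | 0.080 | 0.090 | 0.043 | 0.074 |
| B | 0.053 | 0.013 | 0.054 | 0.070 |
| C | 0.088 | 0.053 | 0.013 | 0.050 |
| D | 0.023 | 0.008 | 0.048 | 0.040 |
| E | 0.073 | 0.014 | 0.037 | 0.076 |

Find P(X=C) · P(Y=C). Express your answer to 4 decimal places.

0.0398

P(X=C) = 0.088 + 0.053 + 0.013 + 0.050 = 0.204.
P(Y=C) = 0.043 + 0.054 + 0.013 + 0.048 + 0.037 = 0.195.
Product: 0.204 × 0.195 = 0.0398.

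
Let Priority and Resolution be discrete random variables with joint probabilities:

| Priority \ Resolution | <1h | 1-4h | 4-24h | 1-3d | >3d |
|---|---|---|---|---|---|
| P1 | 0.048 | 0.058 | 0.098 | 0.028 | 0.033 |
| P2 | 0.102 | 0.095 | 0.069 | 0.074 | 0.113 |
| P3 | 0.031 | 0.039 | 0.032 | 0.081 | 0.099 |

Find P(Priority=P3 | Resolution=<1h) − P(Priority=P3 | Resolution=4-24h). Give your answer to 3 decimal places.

P(Resolution=<1h) = 0.048 + 0.102 + 0.031 = 0.181; P(Priority=P3 | Resolution=<1h) = 0.031/0.181 = 0.1713.
P(Resolution=4-24h) = 0.098 + 0.069 + 0.032 = 0.199; P(Priority=P3 | Resolution=4-24h) = 0.032/0.199 = 0.1608.
Difference = 0.010.

0.010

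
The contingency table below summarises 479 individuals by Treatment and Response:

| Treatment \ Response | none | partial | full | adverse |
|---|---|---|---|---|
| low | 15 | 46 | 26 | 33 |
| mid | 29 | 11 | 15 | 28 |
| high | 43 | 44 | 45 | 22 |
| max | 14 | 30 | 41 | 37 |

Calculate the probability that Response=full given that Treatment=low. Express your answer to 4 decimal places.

0.2167

Total with Treatment=low: 15 + 46 + 26 + 33 = 120.
P(Response=full | Treatment=low) = 26/120 = 0.2167.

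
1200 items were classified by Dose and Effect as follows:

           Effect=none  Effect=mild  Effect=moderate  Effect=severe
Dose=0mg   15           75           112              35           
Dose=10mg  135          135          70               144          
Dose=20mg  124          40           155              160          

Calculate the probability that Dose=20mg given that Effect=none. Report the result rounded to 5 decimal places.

Total with Effect=none: 15 + 135 + 124 = 274.
P(Dose=20mg | Effect=none) = 124/274 = 0.45255.

0.45255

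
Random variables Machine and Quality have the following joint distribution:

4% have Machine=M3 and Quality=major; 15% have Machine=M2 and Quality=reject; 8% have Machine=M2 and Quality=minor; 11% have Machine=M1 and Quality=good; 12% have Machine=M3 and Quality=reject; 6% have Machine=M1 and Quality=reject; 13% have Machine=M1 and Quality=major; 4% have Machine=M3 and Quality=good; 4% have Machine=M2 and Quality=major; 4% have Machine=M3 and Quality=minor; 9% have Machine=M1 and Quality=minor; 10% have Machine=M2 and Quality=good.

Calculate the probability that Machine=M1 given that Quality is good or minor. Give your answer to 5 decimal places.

0.43478

P(Quality=good) = 0.11 + 0.10 + 0.04 = 0.25.
P(Quality=minor) = 0.09 + 0.08 + 0.04 = 0.21.
P(Quality ∈ {good, minor}) = 0.25 + 0.21 = 0.46; P(Machine=M1, Quality ∈ {good, minor}) = 0.11 + 0.09 = 0.20.
P(Machine=M1 | Quality ∈ {good, minor}) = 0.20/0.46 = 0.43478.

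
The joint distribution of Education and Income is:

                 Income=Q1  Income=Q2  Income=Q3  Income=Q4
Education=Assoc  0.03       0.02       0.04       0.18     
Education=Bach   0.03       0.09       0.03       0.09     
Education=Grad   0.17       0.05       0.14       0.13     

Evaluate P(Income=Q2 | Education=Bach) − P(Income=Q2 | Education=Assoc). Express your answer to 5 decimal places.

0.30093

P(Education=Bach) = 0.03 + 0.09 + 0.03 + 0.09 = 0.24; P(Income=Q2 | Education=Bach) = 0.09/0.24 = 0.375000.
P(Education=Assoc) = 0.03 + 0.02 + 0.04 + 0.18 = 0.27; P(Income=Q2 | Education=Assoc) = 0.02/0.27 = 0.074074.
Difference = 0.30093.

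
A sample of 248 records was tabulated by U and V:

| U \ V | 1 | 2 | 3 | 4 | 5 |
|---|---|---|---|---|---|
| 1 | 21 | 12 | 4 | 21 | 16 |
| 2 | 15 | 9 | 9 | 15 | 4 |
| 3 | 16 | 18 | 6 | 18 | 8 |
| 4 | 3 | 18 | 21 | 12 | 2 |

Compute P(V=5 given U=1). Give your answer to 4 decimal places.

Total with U=1: 21 + 12 + 4 + 21 + 16 = 74.
P(V=5 | U=1) = 16/74 = 0.2162.

0.2162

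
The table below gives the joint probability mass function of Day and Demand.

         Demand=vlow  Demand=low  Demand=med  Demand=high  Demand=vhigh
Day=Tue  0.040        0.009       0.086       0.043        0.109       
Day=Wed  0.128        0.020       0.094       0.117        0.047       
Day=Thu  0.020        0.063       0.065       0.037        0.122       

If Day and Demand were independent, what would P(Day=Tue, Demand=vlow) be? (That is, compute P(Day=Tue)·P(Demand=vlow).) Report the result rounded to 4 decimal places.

0.0540

P(Day=Tue) = 0.040 + 0.009 + 0.086 + 0.043 + 0.109 = 0.287.
P(Demand=vlow) = 0.040 + 0.128 + 0.020 = 0.188.
Product: 0.287 × 0.188 = 0.0540.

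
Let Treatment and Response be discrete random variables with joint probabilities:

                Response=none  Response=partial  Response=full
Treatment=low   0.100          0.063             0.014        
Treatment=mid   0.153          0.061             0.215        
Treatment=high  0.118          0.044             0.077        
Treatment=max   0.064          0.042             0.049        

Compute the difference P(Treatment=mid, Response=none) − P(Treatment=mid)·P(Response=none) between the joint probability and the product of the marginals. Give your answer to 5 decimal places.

P(Treatment=mid) = 0.153 + 0.061 + 0.215 = 0.429.
P(Response=none) = 0.100 + 0.153 + 0.118 + 0.064 = 0.435.
P(Treatment=mid, Response=none) − P(Treatment=mid)P(Response=none) = 0.153 − 0.429×0.435 = -0.03362.

-0.03362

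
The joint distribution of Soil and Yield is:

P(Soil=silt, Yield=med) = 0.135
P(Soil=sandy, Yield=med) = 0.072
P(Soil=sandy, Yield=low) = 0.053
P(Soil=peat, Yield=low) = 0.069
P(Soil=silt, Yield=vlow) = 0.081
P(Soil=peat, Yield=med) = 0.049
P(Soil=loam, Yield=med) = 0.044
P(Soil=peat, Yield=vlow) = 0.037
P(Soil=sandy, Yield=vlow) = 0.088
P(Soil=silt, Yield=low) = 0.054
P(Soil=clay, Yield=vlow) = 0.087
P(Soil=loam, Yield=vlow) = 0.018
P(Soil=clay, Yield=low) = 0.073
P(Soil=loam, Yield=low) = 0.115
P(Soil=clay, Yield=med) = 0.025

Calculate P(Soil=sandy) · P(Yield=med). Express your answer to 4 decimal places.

P(Soil=sandy) = 0.088 + 0.053 + 0.072 = 0.213.
P(Yield=med) = 0.072 + 0.044 + 0.025 + 0.135 + 0.049 = 0.325.
Product: 0.213 × 0.325 = 0.0692.

0.0692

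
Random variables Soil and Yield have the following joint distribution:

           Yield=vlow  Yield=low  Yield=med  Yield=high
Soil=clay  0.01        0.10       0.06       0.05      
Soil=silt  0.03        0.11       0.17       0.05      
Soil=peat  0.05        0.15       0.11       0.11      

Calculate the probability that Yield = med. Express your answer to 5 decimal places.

P(Yield=med) = 0.06 + 0.17 + 0.11 = 0.34.

0.34000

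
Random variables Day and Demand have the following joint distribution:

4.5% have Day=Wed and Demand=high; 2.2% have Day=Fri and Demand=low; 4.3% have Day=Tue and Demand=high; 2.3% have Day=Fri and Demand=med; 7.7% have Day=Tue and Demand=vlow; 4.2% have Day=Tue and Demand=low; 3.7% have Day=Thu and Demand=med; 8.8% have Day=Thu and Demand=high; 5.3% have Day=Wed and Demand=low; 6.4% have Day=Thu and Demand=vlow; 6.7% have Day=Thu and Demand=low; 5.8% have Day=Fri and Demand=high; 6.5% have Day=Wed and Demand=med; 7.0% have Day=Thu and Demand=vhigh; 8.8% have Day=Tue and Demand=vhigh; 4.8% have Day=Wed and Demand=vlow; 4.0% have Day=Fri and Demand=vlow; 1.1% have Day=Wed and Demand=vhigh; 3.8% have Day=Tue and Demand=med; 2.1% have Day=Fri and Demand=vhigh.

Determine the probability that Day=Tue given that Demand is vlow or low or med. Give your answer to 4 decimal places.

P(Demand=vlow) = 0.077 + 0.048 + 0.064 + 0.040 = 0.229.
P(Demand=low) = 0.042 + 0.053 + 0.067 + 0.022 = 0.184.
P(Demand=med) = 0.038 + 0.065 + 0.037 + 0.023 = 0.163.
P(Demand ∈ {vlow, low, med}) = 0.229 + 0.184 + 0.163 = 0.576; P(Day=Tue, Demand ∈ {vlow, low, med}) = 0.077 + 0.042 + 0.038 = 0.157.
P(Day=Tue | Demand ∈ {vlow, low, med}) = 0.157/0.576 = 0.2726.

0.2726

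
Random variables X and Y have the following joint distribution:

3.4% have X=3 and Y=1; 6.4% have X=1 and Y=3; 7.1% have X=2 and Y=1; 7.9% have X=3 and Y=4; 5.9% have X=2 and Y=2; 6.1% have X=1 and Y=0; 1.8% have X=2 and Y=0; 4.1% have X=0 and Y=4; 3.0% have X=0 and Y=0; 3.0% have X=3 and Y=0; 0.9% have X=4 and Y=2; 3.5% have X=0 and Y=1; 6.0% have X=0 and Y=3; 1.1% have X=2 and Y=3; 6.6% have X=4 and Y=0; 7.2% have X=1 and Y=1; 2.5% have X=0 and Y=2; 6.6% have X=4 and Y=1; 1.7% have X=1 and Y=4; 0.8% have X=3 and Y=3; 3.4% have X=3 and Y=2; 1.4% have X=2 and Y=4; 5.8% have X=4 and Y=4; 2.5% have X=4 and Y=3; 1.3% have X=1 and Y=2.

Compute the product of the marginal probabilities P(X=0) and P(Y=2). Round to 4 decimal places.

P(X=0) = 0.030 + 0.035 + 0.025 + 0.060 + 0.041 = 0.191.
P(Y=2) = 0.025 + 0.013 + 0.059 + 0.034 + 0.009 = 0.140.
Product: 0.191 × 0.140 = 0.0267.

0.0267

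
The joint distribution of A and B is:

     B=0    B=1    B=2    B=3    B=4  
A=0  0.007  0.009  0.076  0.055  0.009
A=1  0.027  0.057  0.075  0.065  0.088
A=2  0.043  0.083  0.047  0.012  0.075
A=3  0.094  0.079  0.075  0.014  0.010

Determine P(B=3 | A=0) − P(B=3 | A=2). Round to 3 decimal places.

P(A=0) = 0.007 + 0.009 + 0.076 + 0.055 + 0.009 = 0.156; P(B=3 | A=0) = 0.055/0.156 = 0.3526.
P(A=2) = 0.043 + 0.083 + 0.047 + 0.012 + 0.075 = 0.260; P(B=3 | A=2) = 0.012/0.260 = 0.0462.
Difference = 0.306.

0.306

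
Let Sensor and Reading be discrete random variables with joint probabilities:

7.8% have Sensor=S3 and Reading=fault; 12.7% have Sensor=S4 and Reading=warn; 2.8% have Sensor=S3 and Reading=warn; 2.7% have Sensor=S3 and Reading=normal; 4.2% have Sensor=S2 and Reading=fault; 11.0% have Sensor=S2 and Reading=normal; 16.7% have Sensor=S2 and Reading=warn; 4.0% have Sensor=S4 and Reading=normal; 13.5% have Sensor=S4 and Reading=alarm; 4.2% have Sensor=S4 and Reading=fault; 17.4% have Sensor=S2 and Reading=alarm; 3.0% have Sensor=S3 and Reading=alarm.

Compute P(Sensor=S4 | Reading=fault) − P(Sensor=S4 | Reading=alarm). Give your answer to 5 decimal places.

P(Reading=fault) = 0.042 + 0.078 + 0.042 = 0.162; P(Sensor=S4 | Reading=fault) = 0.042/0.162 = 0.259259.
P(Reading=alarm) = 0.174 + 0.030 + 0.135 = 0.339; P(Sensor=S4 | Reading=alarm) = 0.135/0.339 = 0.398230.
Difference = -0.13897.

-0.13897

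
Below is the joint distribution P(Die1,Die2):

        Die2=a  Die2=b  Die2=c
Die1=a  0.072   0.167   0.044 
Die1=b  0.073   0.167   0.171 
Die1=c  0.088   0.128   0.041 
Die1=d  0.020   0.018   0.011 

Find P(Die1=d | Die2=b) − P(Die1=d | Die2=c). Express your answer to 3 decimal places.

P(Die2=b) = 0.167 + 0.167 + 0.128 + 0.018 = 0.480; P(Die1=d | Die2=b) = 0.018/0.480 = 0.0375.
P(Die2=c) = 0.044 + 0.171 + 0.041 + 0.011 = 0.267; P(Die1=d | Die2=c) = 0.011/0.267 = 0.0412.
Difference = -0.004.

-0.004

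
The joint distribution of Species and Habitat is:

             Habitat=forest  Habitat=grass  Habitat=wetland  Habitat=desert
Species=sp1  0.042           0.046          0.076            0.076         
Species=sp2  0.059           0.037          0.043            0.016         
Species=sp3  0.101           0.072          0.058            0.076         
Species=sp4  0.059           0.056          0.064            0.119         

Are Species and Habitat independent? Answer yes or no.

no

P(Species=sp4) = 0.298 and P(Habitat=desert) = 0.287, so their product is 0.08553, but P(Species=sp4, Habitat=desert) = 0.119. Since these differ, Species and Habitat are not independent.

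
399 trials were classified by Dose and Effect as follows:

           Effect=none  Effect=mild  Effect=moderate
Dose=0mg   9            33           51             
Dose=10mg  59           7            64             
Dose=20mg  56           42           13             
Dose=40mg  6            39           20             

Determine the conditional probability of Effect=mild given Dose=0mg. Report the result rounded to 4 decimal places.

Total with Dose=0mg: 9 + 33 + 51 = 93.
P(Effect=mild | Dose=0mg) = 33/93 = 0.3548.

0.3548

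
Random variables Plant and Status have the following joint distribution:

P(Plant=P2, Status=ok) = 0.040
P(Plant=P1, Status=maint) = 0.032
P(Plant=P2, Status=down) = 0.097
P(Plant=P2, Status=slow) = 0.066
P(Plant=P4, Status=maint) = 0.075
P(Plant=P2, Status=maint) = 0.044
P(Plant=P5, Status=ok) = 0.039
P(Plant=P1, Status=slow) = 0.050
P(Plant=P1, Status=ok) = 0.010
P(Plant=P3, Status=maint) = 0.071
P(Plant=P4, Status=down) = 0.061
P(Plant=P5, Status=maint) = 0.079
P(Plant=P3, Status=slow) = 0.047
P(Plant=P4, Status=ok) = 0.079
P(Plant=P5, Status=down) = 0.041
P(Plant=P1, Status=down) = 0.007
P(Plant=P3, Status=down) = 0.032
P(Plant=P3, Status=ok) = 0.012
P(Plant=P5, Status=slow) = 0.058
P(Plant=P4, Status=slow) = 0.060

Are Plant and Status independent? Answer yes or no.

P(Plant=P2) = 0.247 and P(Status=down) = 0.238, so their product is 0.05879, but P(Plant=P2, Status=down) = 0.097. Since these differ, Plant and Status are not independent.

no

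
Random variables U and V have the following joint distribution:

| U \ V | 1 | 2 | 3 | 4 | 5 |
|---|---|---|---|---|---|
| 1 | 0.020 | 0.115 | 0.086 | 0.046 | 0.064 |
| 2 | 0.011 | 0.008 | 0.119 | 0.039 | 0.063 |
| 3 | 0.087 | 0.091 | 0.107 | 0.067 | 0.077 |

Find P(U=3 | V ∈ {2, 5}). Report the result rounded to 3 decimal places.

P(V=2) = 0.115 + 0.008 + 0.091 = 0.214.
P(V=5) = 0.064 + 0.063 + 0.077 = 0.204.
P(V ∈ {2, 5}) = 0.214 + 0.204 = 0.418; P(U=3, V ∈ {2, 5}) = 0.091 + 0.077 = 0.168.
P(U=3 | V ∈ {2, 5}) = 0.168/0.418 = 0.402.

0.402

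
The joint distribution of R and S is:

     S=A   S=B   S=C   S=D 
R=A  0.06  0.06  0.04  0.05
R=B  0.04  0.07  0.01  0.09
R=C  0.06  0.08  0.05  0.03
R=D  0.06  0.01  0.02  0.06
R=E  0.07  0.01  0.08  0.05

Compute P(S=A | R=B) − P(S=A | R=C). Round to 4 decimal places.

-0.0823

P(R=B) = 0.04 + 0.07 + 0.01 + 0.09 = 0.21; P(S=A | R=B) = 0.04/0.21 = 0.19048.
P(R=C) = 0.06 + 0.08 + 0.05 + 0.03 = 0.22; P(S=A | R=C) = 0.06/0.22 = 0.27273.
Difference = -0.0823.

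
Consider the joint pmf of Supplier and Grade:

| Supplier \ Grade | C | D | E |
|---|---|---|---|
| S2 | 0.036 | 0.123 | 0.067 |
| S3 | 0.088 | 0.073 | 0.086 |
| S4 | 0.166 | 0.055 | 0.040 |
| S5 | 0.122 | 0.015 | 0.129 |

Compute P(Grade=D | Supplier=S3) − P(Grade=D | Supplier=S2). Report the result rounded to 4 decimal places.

P(Supplier=S3) = 0.088 + 0.073 + 0.086 = 0.247; P(Grade=D | Supplier=S3) = 0.073/0.247 = 0.29555.
P(Supplier=S2) = 0.036 + 0.123 + 0.067 = 0.226; P(Grade=D | Supplier=S2) = 0.123/0.226 = 0.54425.
Difference = -0.2487.

-0.2487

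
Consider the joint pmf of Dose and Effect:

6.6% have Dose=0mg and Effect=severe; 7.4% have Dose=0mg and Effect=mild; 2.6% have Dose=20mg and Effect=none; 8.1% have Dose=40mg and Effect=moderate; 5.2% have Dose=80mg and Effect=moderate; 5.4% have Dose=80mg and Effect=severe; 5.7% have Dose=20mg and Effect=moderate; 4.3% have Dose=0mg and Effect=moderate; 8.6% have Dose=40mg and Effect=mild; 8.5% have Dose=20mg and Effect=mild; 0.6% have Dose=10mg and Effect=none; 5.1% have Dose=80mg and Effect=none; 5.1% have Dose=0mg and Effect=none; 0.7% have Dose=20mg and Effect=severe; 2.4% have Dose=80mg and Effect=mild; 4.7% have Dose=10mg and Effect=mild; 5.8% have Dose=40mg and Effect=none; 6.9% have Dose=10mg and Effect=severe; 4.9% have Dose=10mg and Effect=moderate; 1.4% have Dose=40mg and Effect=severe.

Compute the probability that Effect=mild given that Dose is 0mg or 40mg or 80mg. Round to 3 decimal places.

0.281

P(Dose=0mg) = 0.051 + 0.074 + 0.043 + 0.066 = 0.234.
P(Dose=40mg) = 0.058 + 0.086 + 0.081 + 0.014 = 0.239.
P(Dose=80mg) = 0.051 + 0.024 + 0.052 + 0.054 = 0.181.
P(Dose ∈ {0mg, 40mg, 80mg}) = 0.234 + 0.239 + 0.181 = 0.654; P(Effect=mild, Dose ∈ {0mg, 40mg, 80mg}) = 0.074 + 0.086 + 0.024 = 0.184.
P(Effect=mild | Dose ∈ {0mg, 40mg, 80mg}) = 0.184/0.654 = 0.281.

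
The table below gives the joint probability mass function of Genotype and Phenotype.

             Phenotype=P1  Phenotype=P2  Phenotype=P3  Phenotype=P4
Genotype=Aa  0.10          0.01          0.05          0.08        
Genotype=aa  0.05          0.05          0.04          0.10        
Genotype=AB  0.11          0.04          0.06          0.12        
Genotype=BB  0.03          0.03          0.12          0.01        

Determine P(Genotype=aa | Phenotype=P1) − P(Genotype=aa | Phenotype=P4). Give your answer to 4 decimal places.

-0.1502

P(Phenotype=P1) = 0.10 + 0.05 + 0.11 + 0.03 = 0.29; P(Genotype=aa | Phenotype=P1) = 0.05/0.29 = 0.17241.
P(Phenotype=P4) = 0.08 + 0.10 + 0.12 + 0.01 = 0.31; P(Genotype=aa | Phenotype=P4) = 0.10/0.31 = 0.32258.
Difference = -0.1502.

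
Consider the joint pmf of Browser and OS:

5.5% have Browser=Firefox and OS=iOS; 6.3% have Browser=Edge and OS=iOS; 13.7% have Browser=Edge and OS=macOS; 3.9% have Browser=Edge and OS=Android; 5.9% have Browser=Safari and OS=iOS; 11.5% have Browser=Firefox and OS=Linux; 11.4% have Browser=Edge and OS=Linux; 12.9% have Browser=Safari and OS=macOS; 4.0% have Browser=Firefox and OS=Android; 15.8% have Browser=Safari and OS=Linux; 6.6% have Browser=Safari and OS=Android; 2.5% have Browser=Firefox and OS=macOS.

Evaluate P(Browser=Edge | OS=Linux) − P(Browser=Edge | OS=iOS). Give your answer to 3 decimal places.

P(OS=Linux) = 0.115 + 0.158 + 0.114 = 0.387; P(Browser=Edge | OS=Linux) = 0.114/0.387 = 0.2946.
P(OS=iOS) = 0.055 + 0.059 + 0.063 = 0.177; P(Browser=Edge | OS=iOS) = 0.063/0.177 = 0.3559.
Difference = -0.061.

-0.061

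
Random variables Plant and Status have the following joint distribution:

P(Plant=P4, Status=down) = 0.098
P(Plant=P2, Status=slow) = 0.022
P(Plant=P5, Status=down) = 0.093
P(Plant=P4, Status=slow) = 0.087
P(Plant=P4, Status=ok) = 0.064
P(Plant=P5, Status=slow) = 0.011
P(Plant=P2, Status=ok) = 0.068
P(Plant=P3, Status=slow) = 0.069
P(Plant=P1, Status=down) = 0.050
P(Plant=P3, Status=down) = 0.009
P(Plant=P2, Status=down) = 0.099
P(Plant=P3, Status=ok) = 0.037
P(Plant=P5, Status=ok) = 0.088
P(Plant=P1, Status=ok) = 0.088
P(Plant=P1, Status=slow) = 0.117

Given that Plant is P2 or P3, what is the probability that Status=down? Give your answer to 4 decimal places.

0.3553

P(Plant=P2) = 0.068 + 0.022 + 0.099 = 0.189.
P(Plant=P3) = 0.037 + 0.069 + 0.009 = 0.115.
P(Plant ∈ {P2, P3}) = 0.189 + 0.115 = 0.304; P(Status=down, Plant ∈ {P2, P3}) = 0.099 + 0.009 = 0.108.
P(Status=down | Plant ∈ {P2, P3}) = 0.108/0.304 = 0.3553.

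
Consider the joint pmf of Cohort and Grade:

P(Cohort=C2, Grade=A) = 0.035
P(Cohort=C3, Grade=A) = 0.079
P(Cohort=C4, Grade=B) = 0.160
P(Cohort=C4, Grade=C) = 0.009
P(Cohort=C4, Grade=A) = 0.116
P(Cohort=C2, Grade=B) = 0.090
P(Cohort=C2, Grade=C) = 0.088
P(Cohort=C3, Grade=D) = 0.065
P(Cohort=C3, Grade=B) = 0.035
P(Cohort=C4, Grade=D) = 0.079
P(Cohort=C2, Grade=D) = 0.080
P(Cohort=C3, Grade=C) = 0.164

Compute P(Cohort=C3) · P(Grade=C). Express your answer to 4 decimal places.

0.0895

P(Cohort=C3) = 0.079 + 0.035 + 0.164 + 0.065 = 0.343.
P(Grade=C) = 0.088 + 0.164 + 0.009 = 0.261.
Product: 0.343 × 0.261 = 0.0895.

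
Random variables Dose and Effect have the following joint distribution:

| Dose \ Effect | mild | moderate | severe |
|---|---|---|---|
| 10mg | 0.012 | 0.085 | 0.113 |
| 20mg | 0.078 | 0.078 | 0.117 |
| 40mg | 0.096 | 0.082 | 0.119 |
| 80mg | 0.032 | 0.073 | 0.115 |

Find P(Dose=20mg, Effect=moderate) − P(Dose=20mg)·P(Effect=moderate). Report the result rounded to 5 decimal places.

P(Dose=20mg) = 0.078 + 0.078 + 0.117 = 0.273.
P(Effect=moderate) = 0.085 + 0.078 + 0.082 + 0.073 = 0.318.
P(Dose=20mg, Effect=moderate) − P(Dose=20mg)P(Effect=moderate) = 0.078 − 0.273×0.318 = -0.00881.

-0.00881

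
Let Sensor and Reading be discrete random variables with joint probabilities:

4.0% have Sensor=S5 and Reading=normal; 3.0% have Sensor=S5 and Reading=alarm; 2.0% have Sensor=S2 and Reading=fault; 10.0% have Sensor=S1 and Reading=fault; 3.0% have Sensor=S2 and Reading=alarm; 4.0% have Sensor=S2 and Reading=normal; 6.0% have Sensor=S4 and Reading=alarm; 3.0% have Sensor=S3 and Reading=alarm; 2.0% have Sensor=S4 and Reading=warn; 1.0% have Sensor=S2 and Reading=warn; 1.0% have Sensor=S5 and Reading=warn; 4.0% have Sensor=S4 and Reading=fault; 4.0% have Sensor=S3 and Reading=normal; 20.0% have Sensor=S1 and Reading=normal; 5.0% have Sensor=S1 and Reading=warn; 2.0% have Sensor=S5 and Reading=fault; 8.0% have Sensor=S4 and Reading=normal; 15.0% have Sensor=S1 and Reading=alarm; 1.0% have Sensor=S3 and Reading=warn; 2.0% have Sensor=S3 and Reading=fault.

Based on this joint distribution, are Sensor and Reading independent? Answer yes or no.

Every cell satisfies P(Sensor,Reading) = P(Sensor)·P(Reading). For instance P(Sensor=S3) = 0.100, P(Reading=normal) = 0.400, and 0.100×0.400 = 0.040 matches the joint entry. So Sensor and Reading are independent.

yes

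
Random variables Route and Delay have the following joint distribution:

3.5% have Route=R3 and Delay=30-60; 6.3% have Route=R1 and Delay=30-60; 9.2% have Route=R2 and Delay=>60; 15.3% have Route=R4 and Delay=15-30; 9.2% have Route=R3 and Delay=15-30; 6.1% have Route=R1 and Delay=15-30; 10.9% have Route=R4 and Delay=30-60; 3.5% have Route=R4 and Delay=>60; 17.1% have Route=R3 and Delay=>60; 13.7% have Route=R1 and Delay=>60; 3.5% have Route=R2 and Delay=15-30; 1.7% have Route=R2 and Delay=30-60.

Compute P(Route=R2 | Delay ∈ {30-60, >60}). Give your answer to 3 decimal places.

P(Delay=30-60) = 0.063 + 0.017 + 0.035 + 0.109 = 0.224.
P(Delay=>60) = 0.137 + 0.092 + 0.171 + 0.035 = 0.435.
P(Delay ∈ {30-60, >60}) = 0.224 + 0.435 = 0.659; P(Route=R2, Delay ∈ {30-60, >60}) = 0.017 + 0.092 = 0.109.
P(Route=R2 | Delay ∈ {30-60, >60}) = 0.109/0.659 = 0.165.

0.165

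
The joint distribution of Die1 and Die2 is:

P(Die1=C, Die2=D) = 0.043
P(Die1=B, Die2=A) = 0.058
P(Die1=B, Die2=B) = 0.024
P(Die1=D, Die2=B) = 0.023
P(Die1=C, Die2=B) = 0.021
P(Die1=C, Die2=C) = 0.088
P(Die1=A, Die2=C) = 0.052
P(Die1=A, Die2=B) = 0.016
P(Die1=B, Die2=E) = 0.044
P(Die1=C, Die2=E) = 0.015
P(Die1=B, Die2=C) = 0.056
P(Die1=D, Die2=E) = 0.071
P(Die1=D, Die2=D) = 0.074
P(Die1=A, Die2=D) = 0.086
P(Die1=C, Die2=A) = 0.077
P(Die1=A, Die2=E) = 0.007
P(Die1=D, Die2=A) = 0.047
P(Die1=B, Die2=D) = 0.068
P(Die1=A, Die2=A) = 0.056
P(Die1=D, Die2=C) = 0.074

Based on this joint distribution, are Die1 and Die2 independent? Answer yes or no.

no

P(Die1=D) = 0.289 and P(Die2=E) = 0.137, so their product is 0.03959, but P(Die1=D, Die2=E) = 0.071. Since these differ, Die1 and Die2 are not independent.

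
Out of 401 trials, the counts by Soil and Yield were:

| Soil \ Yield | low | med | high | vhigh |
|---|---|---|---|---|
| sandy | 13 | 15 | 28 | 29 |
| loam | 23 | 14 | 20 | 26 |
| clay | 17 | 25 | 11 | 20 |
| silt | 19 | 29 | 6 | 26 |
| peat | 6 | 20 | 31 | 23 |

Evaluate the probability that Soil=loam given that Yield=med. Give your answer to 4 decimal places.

Total with Yield=med: 15 + 14 + 25 + 29 + 20 = 103.
P(Soil=loam | Yield=med) = 14/103 = 0.1359.

0.1359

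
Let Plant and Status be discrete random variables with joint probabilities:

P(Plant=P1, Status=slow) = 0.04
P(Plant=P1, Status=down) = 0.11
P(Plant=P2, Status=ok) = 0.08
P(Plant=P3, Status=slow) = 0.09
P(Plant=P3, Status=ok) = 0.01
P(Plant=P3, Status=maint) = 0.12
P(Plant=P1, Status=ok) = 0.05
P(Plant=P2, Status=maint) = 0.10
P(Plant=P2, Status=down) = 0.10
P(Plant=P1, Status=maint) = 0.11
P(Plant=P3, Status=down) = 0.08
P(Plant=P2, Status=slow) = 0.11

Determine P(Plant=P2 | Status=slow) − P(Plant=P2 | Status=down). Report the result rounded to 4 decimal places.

P(Status=slow) = 0.04 + 0.11 + 0.09 = 0.24; P(Plant=P2 | Status=slow) = 0.11/0.24 = 0.45833.
P(Status=down) = 0.11 + 0.10 + 0.08 = 0.29; P(Plant=P2 | Status=down) = 0.10/0.29 = 0.34483.
Difference = 0.1135.

0.1135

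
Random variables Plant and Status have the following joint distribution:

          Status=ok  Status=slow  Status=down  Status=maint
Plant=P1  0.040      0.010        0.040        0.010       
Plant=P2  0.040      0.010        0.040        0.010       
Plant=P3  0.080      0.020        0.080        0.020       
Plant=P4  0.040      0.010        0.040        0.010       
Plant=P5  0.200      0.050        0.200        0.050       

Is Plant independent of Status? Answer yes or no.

yes

Every cell satisfies P(Plant,Status) = P(Plant)·P(Status). For instance P(Plant=P1) = 0.100, P(Status=ok) = 0.400, and 0.100×0.400 = 0.040 matches the joint entry. So Plant and Status are independent.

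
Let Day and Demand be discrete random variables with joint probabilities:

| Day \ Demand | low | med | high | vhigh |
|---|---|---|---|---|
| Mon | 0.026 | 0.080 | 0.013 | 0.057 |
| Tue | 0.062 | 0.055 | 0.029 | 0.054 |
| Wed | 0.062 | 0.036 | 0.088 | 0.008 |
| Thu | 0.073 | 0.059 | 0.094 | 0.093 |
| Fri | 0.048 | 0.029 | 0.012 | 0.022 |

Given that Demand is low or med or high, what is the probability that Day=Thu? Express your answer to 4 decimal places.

0.2950

P(Demand=low) = 0.026 + 0.062 + 0.062 + 0.073 + 0.048 = 0.271.
P(Demand=med) = 0.080 + 0.055 + 0.036 + 0.059 + 0.029 = 0.259.
P(Demand=high) = 0.013 + 0.029 + 0.088 + 0.094 + 0.012 = 0.236.
P(Demand ∈ {low, med, high}) = 0.271 + 0.259 + 0.236 = 0.766; P(Day=Thu, Demand ∈ {low, med, high}) = 0.073 + 0.059 + 0.094 = 0.226.
P(Day=Thu | Demand ∈ {low, med, high}) = 0.226/0.766 = 0.2950.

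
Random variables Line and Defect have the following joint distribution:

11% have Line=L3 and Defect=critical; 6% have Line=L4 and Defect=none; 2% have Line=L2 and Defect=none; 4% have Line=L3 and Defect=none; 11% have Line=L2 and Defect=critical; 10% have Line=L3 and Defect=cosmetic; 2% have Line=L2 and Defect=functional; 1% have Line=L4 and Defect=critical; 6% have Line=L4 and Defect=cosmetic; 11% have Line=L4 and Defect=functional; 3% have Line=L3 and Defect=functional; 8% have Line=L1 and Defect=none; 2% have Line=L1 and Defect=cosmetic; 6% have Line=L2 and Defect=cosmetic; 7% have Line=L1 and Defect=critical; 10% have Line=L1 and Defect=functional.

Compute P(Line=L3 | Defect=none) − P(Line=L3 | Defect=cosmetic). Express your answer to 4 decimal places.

P(Defect=none) = 0.08 + 0.02 + 0.04 + 0.06 = 0.20; P(Line=L3 | Defect=none) = 0.04/0.20 = 0.20000.
P(Defect=cosmetic) = 0.02 + 0.06 + 0.10 + 0.06 = 0.24; P(Line=L3 | Defect=cosmetic) = 0.10/0.24 = 0.41667.
Difference = -0.2167.

-0.2167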